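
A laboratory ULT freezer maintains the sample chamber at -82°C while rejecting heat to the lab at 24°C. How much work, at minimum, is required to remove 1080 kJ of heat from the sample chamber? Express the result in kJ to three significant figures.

In absolute terms T_C = 191.15 K and T_H = 297.15 K, so ΔT = 106.0 K.
The reversible limit is COP_R = T_C/ΔT = 1.803, so W_min = Q_C/COP = Q_C·ΔT/T_C.
W_min = 1080 × 106.0/191.15 = 598.9 kJ.

599 kJ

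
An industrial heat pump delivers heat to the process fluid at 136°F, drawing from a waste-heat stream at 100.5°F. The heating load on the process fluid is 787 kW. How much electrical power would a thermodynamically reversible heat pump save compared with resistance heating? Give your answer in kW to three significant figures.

In absolute terms T_C = 311.21 K and T_H = 330.93 K, so ΔT = 19.72 K.
COP_Carnot = T_H/ΔT = 330.93/19.72 = 16.78.
Resistance heating needs Ẇ_res = Q̇_H = 787.0 kW; the reversible heat pump needs only Ẇ_hp = Q̇_H/COP = 46.90 kW.
Saving = 787.0 − 46.90 = 740.1 kW.

740 kW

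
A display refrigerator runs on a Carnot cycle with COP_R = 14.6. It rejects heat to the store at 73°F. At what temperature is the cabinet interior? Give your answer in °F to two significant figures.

39 °F

For a Carnot refrigerator COP_R = T_C/(T_H − T_C), so T_C = COP·T_H/(1 + COP).
With T_H = 295.93 K, T_C = 14.6 × 295.93/15.60 = 276.96 K.
Converting, 276.96 K = 38.85°F.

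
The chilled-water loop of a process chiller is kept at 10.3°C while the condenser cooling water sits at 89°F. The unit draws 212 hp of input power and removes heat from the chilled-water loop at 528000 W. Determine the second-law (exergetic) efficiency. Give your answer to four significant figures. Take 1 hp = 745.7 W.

0.2518

Converting, Q̇_C = 528000 W = 708.1 hp, so COP_actual = Q̇_C/Ẇ = 708.1/212.0 = 3.340.
In absolute terms T_C = 283.45 K and T_H = 304.82 K, so ΔT = 21.37 K.
COP_Carnot = T_C/ΔT = 283.45/21.37 = 13.27.
η_II = COP_actual/COP_Carnot = 3.340/13.27 = 0.2518.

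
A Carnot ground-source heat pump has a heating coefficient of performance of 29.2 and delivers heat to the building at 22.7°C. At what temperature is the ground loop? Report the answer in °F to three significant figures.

54.6 °F

COP_HP = T_H/(T_H − T_C) gives T_H − T_C = T_H/COP.
With T_H = 295.85 K, T_C = 295.85 × (1 − 1/29.2) = 285.72 K.
Converting, 285.72 K = 54.62°F.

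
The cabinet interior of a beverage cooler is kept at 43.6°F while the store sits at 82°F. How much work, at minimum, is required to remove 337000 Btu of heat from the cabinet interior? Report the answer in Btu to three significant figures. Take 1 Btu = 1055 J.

25700 Btu

In absolute terms T_C = 279.59 K and T_H = 300.93 K, so ΔT = 21.33 K.
The reversible limit is COP_R = T_C/ΔT = 13.11, so W_min = Q_C/COP = Q_C·ΔT/T_C.
W_min = 337000 × 21.33/279.59 = 25710 Btu.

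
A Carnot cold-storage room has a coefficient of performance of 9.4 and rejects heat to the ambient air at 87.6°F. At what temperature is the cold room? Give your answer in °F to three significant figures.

For a Carnot refrigerator COP_R = T_C/(T_H − T_C), so T_C = COP·T_H/(1 + COP).
With T_H = 304.04 K, T_C = 9.4 × 304.04/10.40 = 274.80 K.
Converting, 274.80 K = 34.98°F.

35.0 °F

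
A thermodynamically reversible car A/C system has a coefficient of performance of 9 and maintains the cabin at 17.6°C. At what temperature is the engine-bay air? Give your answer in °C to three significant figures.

49.9 °C

COP_R = T_C/(T_H − T_C) gives T_H − T_C = T_C/COP.
With T_C = 290.75 K, T_H = 290.75 × (1 + 1/9) = 323.06 K.
Converting, 323.06 K = 49.91°C.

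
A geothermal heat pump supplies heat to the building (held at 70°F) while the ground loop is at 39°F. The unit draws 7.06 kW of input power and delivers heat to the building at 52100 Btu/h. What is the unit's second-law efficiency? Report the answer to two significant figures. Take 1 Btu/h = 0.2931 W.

Converting, Q̇_H = 52100 Btu/h = 15.27 kW, so COP_actual = Q̇_H/Ẇ = 15.27/7.060 = 2.163.
In absolute terms T_C = 277.04 K and T_H = 294.26 K, so ΔT = 17.22 K.
COP_Carnot = T_H/ΔT = 294.26/17.22 = 17.09.
η_II = COP_actual/COP_Carnot = 2.163/17.09 = 0.1266.

0.13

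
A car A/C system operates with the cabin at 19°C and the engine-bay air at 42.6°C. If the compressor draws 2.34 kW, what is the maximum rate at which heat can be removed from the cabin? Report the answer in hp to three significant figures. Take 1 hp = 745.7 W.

In absolute terms T_C = 292.15 K and T_H = 315.75 K, so ΔT = 23.60 K.
COP_Carnot = T_C/ΔT = 292.15/23.60 = 12.38.
Q̇_max = COP_Carnot × Ẇ = 12.38 × 2.340 kW = 28.97 kW = 38.85 hp.

38.8 hp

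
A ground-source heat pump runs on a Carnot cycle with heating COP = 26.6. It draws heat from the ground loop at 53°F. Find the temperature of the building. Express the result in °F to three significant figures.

COP_HP = T_H/(T_H − T_C) rearranges to T_H = COP·T_C/(COP − 1).
With T_C = 284.82 K, T_H = 26.6 × 284.82/25.60 = 295.94 K.
Converting, 295.94 K = 73.03°F.

73.0 °F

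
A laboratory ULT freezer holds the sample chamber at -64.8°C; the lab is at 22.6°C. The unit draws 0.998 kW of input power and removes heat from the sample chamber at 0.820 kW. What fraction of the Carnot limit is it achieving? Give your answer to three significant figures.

COP_actual = Q̇_C/Ẇ = 0.8200/0.9980 = 0.8216.
In absolute terms T_C = 208.35 K and T_H = 295.75 K, so ΔT = 87.40 K.
COP_Carnot = T_C/ΔT = 208.35/87.40 = 2.384.
η_II = COP_actual/COP_Carnot = 0.8216/2.384 = 0.3447.

0.345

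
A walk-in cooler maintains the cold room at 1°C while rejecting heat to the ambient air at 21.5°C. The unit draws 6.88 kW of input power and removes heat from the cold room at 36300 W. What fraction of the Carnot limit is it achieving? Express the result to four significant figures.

0.3945

Converting, Q̇_C = 36300 W = 36.30 kW, so COP_actual = Q̇_C/Ẇ = 36.30/6.880 = 5.276.
In absolute terms T_C = 274.15 K and T_H = 294.65 K, so ΔT = 20.50 K.
COP_Carnot = T_C/ΔT = 274.15/20.50 = 13.37.
η_II = COP_actual/COP_Carnot = 5.276/13.37 = 0.3945.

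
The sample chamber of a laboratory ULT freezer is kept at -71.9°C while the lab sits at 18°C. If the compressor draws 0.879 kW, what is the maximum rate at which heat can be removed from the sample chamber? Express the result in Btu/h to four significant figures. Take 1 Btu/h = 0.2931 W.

6714 Btu/h

In absolute terms T_C = 201.25 K and T_H = 291.15 K, so ΔT = 89.90 K.
COP_Carnot = T_C/ΔT = 201.25/89.90 = 2.239.
Q̇_max = COP_Carnot × Ẇ = 2.239 × 0.8790 kW = 1.968 kW = 6714 Btu/h.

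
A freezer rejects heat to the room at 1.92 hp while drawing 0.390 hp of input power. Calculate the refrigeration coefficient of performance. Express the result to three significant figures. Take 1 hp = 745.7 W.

3.92

The first law gives Q̇_H = Q̇_C + Ẇ, so the three rates are Q̇_C = 1.530, Q̇_H = 1.920, Ẇ = 0.3900 hp.
COP_R = Q̇_C/Ẇ = 1.530/0.3900 = 3.923.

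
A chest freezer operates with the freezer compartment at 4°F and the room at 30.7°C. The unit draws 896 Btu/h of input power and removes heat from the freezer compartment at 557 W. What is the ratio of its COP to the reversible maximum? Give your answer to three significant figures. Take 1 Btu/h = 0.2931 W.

Converting, Q̇_C = 557.0 W = 1900 Btu/h, so COP_actual = Q̇_C/Ẇ = 1900/896.0 = 2.121.
In absolute terms T_C = 257.59 K and T_H = 303.85 K, so ΔT = 46.26 K.
COP_Carnot = T_C/ΔT = 257.59/46.26 = 5.569.
η_II = COP_actual/COP_Carnot = 2.121/5.569 = 0.3809.

0.381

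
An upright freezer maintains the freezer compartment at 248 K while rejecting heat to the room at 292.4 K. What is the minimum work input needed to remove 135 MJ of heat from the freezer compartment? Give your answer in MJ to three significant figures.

The reservoir spacing is ΔT = 292.4 − 248 = 44.40 K.
The reversible limit is COP_R = T_C/ΔT = 5.586, so W_min = Q_C/COP = Q_C·ΔT/T_C.
W_min = 135.0 × 44.40/248.00 = 24.17 MJ.

24.2 MJ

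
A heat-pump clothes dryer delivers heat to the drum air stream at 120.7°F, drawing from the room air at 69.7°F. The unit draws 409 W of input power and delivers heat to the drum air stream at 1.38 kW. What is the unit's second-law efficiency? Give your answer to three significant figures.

0.296

Converting, Q̇_H = 1.380 kW = 1380 W, so COP_actual = Q̇_H/Ẇ = 1380/409.0 = 3.374.
In absolute terms T_C = 294.09 K and T_H = 322.43 K, so ΔT = 28.33 K.
COP_Carnot = T_H/ΔT = 322.43/28.33 = 11.38.
η_II = COP_actual/COP_Carnot = 3.374/11.38 = 0.2965.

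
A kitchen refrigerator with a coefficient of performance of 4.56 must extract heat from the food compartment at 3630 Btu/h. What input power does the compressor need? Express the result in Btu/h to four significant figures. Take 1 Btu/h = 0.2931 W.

796.1 Btu/h

Ẇ = Q̇_C/COP = 3630/4.56 = 796.1 Btu/h.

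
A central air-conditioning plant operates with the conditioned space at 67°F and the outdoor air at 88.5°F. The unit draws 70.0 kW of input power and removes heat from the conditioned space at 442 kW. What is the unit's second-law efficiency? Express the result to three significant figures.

COP_actual = Q̇_C/Ẇ = 442.0/70.00 = 6.314.
In absolute terms T_C = 292.59 K and T_H = 304.54 K, so ΔT = 11.94 K.
COP_Carnot = T_C/ΔT = 292.59/11.94 = 24.50.
η_II = COP_actual/COP_Carnot = 6.314/24.50 = 0.2578.

0.258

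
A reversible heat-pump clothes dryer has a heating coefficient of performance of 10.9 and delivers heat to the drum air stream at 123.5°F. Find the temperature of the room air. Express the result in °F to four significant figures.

70.00 °F

COP_HP = T_H/(T_H − T_C) gives T_H − T_C = T_H/COP.
With T_H = 323.98 K, T_C = 323.98 × (1 − 1/10.9) = 294.26 K.
Converting, 294.26 K = 70.00°F.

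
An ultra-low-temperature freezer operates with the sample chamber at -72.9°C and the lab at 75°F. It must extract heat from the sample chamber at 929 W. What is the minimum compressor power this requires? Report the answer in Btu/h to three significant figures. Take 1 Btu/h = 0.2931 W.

1530 Btu/h

In absolute terms T_C = 200.25 K and T_H = 297.04 K, so ΔT = 96.79 K.
COP_Carnot = T_C/ΔT = 200.25/96.79 = 2.069.
Ẇ_min = Q̇/COP_Carnot = 929.0/2.069 = 449.0 W = 1532 Btu/h.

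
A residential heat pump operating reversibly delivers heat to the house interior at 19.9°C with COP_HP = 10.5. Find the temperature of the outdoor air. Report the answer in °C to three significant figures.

-8.01 °C

COP_HP = T_H/(T_H − T_C) gives T_H − T_C = T_H/COP.
With T_H = 293.05 K, T_C = 293.05 × (1 − 1/10.5) = 265.14 K.
Converting, 265.14 K = -8.01°C.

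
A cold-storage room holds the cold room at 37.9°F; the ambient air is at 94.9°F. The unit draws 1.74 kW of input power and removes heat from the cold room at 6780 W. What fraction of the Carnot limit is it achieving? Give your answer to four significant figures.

Converting, Q̇_C = 6780 W = 6.780 kW, so COP_actual = Q̇_C/Ẇ = 6.780/1.740 = 3.897.
In absolute terms T_C = 276.43 K and T_H = 308.09 K, so ΔT = 31.67 K.
COP_Carnot = T_C/ΔT = 276.43/31.67 = 8.729.
η_II = COP_actual/COP_Carnot = 3.897/8.729 = 0.4464.

0.4464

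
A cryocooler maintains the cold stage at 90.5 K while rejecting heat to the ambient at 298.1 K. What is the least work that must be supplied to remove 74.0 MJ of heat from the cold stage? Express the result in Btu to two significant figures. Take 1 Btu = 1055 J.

160000 Btu

The reservoir spacing is ΔT = 298.1 − 90.5 = 207.6 K.
The reversible limit is COP_R = T_C/ΔT = 0.4359, so W_min = Q_C/COP = Q_C·ΔT/T_C.
W_min = 74.00 × 207.6/90.50 = 169.8 MJ = 160900 Btu.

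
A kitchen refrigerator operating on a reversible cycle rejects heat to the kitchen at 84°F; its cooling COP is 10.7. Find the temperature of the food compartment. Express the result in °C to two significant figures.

3.1 °C

For a Carnot refrigerator COP_R = T_C/(T_H − T_C), so T_C = COP·T_H/(1 + COP).
With T_H = 302.04 K, T_C = 10.7 × 302.04/11.70 = 276.22 K.
Converting, 276.22 K = 3.07°C.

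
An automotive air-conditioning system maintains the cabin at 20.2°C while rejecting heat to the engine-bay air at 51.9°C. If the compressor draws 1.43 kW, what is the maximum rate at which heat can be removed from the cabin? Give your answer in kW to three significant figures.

In absolute terms T_C = 293.35 K and T_H = 325.05 K, so ΔT = 31.70 K.
COP_Carnot = T_C/ΔT = 293.35/31.70 = 9.254.
Q̇_max = COP_Carnot × Ẇ = 9.254 × 1.430 kW = 13.23 kW.

13.2 kW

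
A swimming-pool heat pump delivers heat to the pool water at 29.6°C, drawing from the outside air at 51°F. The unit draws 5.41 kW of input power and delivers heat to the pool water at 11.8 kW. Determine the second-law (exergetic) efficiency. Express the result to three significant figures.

0.137

COP_actual = Q̇_H/Ẇ = 11.80/5.410 = 2.181.
In absolute terms T_C = 283.71 K and T_H = 302.75 K, so ΔT = 19.04 K.
COP_Carnot = T_H/ΔT = 302.75/19.04 = 15.90.
η_II = COP_actual/COP_Carnot = 2.181/15.90 = 0.1372.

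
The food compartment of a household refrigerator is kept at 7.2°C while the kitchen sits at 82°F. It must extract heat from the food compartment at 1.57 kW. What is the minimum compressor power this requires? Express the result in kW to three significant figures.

0.115 kW

In absolute terms T_C = 280.35 K and T_H = 300.93 K, so ΔT = 20.58 K.
COP_Carnot = T_C/ΔT = 280.35/20.58 = 13.62.
Ẇ_min = Q̇/COP_Carnot = 1.570/13.62 = 0.1152 kW.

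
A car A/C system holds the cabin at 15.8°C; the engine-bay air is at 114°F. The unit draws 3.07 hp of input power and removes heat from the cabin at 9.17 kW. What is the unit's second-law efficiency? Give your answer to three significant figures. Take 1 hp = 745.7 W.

Converting, Q̇_C = 9.170 kW = 12.30 hp, so COP_actual = Q̇_C/Ẇ = 12.30/3.070 = 4.006.
In absolute terms T_C = 288.95 K and T_H = 318.71 K, so ΔT = 29.76 K.
COP_Carnot = T_C/ΔT = 288.95/29.76 = 9.711.
η_II = COP_actual/COP_Carnot = 4.006/9.711 = 0.4125.

0.412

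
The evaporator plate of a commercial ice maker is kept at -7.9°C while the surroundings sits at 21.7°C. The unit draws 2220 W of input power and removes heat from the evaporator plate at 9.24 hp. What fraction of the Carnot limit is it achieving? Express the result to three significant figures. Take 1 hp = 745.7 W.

Converting, Q̇_C = 9.240 hp = 6890 W, so COP_actual = Q̇_C/Ẇ = 6890/2220 = 3.104.
In absolute terms T_C = 265.25 K and T_H = 294.85 K, so ΔT = 29.60 K.
COP_Carnot = T_C/ΔT = 265.25/29.60 = 8.961.
η_II = COP_actual/COP_Carnot = 3.104/8.961 = 0.3464.

0.346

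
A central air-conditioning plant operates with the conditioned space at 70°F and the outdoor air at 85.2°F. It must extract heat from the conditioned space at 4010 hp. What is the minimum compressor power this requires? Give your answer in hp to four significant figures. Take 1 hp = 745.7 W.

115.1 hp

In absolute terms T_C = 294.26 K and T_H = 302.71 K, so ΔT = 8.444 K.
COP_Carnot = T_C/ΔT = 294.26/8.444 = 34.85.
Ẇ_min = Q̇/COP_Carnot = 4010/34.85 = 115.1 hp.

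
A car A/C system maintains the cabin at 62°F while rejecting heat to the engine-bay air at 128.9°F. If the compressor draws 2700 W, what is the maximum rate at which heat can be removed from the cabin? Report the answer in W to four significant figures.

21050 W

In absolute terms T_C = 289.82 K and T_H = 326.98 K, so ΔT = 37.17 K.
COP_Carnot = T_C/ΔT = 289.82/37.17 = 7.798.
Q̇_max = COP_Carnot × Ẇ = 7.798 × 2700 W = 21050 W.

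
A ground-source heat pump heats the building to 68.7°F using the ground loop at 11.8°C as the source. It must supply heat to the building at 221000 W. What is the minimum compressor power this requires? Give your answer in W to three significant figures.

6470 W

In absolute terms T_C = 284.95 K and T_H = 293.54 K, so ΔT = 8.589 K.
COP_Carnot = T_H/ΔT = 293.54/8.589 = 34.18.
Ẇ_min = Q̇/COP_Carnot = 221000/34.18 = 6466 W.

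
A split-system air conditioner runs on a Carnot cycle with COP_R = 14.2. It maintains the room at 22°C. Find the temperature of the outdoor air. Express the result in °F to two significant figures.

110 °F

COP_R = T_C/(T_H − T_C) gives T_H − T_C = T_C/COP.
With T_C = 295.15 K, T_H = 295.15 × (1 + 1/14.2) = 315.94 K.
Converting, 315.94 K = 109.01°F.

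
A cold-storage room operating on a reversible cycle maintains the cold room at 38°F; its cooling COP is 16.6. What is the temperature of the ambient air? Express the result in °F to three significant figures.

68.0 °F

COP_R = T_C/(T_H − T_C) gives T_H − T_C = T_C/COP.
With T_C = 276.48 K, T_H = 276.48 × (1 + 1/16.6) = 293.14 K.
Converting, 293.14 K = 67.98°F.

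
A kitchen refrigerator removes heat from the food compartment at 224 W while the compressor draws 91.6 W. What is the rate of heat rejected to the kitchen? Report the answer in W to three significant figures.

For a cyclic device the first law requires Q̇_H = Q̇_C + Ẇ.
Q̇_H = Q̇_C + Ẇ = 315.6 W.

316 W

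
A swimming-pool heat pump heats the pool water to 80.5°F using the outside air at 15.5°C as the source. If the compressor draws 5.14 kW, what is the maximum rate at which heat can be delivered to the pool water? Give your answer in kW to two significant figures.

In absolute terms T_C = 288.65 K and T_H = 300.09 K, so ΔT = 11.44 K.
COP_Carnot = T_H/ΔT = 300.09/11.44 = 26.22.
Q̇_max = COP_Carnot × Ẇ = 26.22 × 5.140 kW = 134.8 kW.

130 kW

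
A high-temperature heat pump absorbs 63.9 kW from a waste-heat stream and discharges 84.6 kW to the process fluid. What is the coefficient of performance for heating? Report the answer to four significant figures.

4.087

The first law gives Q̇_H = Q̇_C + Ẇ, so the three rates are Q̇_C = 63.90, Q̇_H = 84.60, Ẇ = 20.70 kW.
COP_HP = Q̇_H/Ẇ = 84.60/20.70 = 4.087.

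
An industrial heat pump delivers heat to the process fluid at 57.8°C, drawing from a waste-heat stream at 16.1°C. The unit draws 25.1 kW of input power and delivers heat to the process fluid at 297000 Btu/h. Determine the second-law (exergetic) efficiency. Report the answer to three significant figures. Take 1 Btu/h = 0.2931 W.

Converting, Q̇_H = 297000 Btu/h = 87.05 kW, so COP_actual = Q̇_H/Ẇ = 87.05/25.10 = 3.468.
In absolute terms T_C = 289.25 K and T_H = 330.95 K, so ΔT = 41.70 K.
COP_Carnot = T_H/ΔT = 330.95/41.70 = 7.936.
η_II = COP_actual/COP_Carnot = 3.468/7.936 = 0.4370.

0.437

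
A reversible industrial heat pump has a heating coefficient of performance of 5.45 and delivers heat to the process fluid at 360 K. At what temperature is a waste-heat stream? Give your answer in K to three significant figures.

294 K

COP_HP = T_H/(T_H − T_C) gives T_H − T_C = T_H/COP.
With T_H = 360.00 K, T_C = 360.00 × (1 − 1/5.45) = 293.94 K.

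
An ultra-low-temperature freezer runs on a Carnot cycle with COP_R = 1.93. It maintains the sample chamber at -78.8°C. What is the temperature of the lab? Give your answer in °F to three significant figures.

71.4 °F

COP_R = T_C/(T_H − T_C) gives T_H − T_C = T_C/COP.
With T_C = 194.35 K, T_H = 194.35 × (1 + 1/1.93) = 295.05 K.
Converting, 295.05 K = 71.42°F.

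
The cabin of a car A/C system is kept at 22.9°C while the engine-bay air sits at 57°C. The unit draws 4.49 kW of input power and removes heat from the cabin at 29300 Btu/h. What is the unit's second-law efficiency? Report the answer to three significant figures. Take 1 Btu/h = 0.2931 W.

0.220

Converting, Q̇_C = 29300 Btu/h = 8.588 kW, so COP_actual = Q̇_C/Ẇ = 8.588/4.490 = 1.913.
In absolute terms T_C = 296.05 K and T_H = 330.15 K, so ΔT = 34.10 K.
COP_Carnot = T_C/ΔT = 296.05/34.10 = 8.682.
η_II = COP_actual/COP_Carnot = 1.913/8.682 = 0.2203.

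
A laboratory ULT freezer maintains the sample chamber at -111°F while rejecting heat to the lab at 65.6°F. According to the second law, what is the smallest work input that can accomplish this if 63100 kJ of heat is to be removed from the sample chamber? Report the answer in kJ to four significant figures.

31960 kJ

In absolute terms T_C = 193.71 K and T_H = 291.82 K, so ΔT = 98.11 K.
The reversible limit is COP_R = T_C/ΔT = 1.974, so W_min = Q_C/COP = Q_C·ΔT/T_C.
W_min = 63100 × 98.11/193.71 = 31960 kJ.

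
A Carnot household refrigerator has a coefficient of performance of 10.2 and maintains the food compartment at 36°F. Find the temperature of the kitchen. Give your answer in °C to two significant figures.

COP_R = T_C/(T_H − T_C) gives T_H − T_C = T_C/COP.
With T_C = 275.37 K, T_H = 275.37 × (1 + 1/10.2) = 302.37 K.
Converting, 302.37 K = 29.22°C.

29 °C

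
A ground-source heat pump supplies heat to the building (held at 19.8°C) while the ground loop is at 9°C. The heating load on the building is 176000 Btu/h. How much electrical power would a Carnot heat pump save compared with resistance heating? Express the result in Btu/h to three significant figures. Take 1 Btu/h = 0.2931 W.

In absolute terms T_C = 282.15 K and T_H = 292.95 K, so ΔT = 10.80 K.
COP_Carnot = T_H/ΔT = 292.95/10.80 = 27.13.
Resistance heating needs Ẇ_res = Q̇_H = 176000 Btu/h; the reversible heat pump needs only Ẇ_hp = Q̇_H/COP = 6488 Btu/h.
Saving = 176000 − 6488 = 169500 Btu/h.

170000 Btu/h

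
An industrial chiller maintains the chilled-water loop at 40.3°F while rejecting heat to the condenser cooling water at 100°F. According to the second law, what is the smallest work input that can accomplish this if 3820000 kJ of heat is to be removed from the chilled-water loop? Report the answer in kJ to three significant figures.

In absolute terms T_C = 277.76 K and T_H = 310.93 K, so ΔT = 33.17 K.
The reversible limit is COP_R = T_C/ΔT = 8.375, so W_min = Q_C/COP = Q_C·ΔT/T_C.
W_min = 3820000 × 33.17/277.76 = 456100 kJ.

456000 kJ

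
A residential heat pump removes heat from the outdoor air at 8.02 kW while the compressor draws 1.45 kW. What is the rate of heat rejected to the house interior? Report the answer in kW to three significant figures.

For a cyclic device the first law requires Q̇_H = Q̇_C + Ẇ.
Q̇_H = Q̇_C + Ẇ = 9.470 kW.

9.47 kW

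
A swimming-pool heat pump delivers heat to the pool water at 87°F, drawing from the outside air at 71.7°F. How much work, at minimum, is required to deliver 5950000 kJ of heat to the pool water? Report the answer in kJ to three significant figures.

167000 kJ

In absolute terms T_C = 295.21 K and T_H = 303.71 K, so ΔT = 8.500 K.
The reversible limit is COP_HP = T_H/ΔT = 35.73, so W_min = Q_H/COP = Q_H·ΔT/T_H.
W_min = 5950000 × 8.500/303.71 = 166500 kJ.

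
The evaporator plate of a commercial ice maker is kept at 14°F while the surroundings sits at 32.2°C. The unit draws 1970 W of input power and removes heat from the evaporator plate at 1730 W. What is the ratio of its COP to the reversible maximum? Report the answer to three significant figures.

0.141

COP_actual = Q̇_C/Ẇ = 1730/1970 = 0.8782.
In absolute terms T_C = 263.15 K and T_H = 305.35 K, so ΔT = 42.20 K.
COP_Carnot = T_C/ΔT = 263.15/42.20 = 6.236.
η_II = COP_actual/COP_Carnot = 0.8782/6.236 = 0.1408.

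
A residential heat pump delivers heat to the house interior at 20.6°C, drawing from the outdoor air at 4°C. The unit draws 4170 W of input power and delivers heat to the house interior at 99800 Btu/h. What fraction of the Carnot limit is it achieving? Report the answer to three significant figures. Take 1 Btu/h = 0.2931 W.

0.396

Converting, Q̇_H = 99800 Btu/h = 29250 W, so COP_actual = Q̇_H/Ẇ = 29250/4170 = 7.015.
In absolute terms T_C = 277.15 K and T_H = 293.75 K, so ΔT = 16.60 K.
COP_Carnot = T_H/ΔT = 293.75/16.60 = 17.70.
η_II = COP_actual/COP_Carnot = 7.015/17.70 = 0.3964.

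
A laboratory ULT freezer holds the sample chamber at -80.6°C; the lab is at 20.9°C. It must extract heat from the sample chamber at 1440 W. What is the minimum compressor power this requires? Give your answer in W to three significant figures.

759 W

In absolute terms T_C = 192.55 K and T_H = 294.05 K, so ΔT = 101.5 K.
COP_Carnot = T_C/ΔT = 192.55/101.5 = 1.897.
Ẇ_min = Q̇/COP_Carnot = 1440/1.897 = 759.1 W.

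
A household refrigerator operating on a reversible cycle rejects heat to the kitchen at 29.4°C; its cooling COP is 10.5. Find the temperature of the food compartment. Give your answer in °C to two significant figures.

For a Carnot refrigerator COP_R = T_C/(T_H − T_C), so T_C = COP·T_H/(1 + COP).
With T_H = 302.55 K, T_C = 10.5 × 302.55/11.50 = 276.24 K.
Converting, 276.24 K = 3.09°C.

3.1 °C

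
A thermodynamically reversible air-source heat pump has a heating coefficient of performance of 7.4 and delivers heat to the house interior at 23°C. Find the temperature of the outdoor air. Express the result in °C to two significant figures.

-17 °C

COP_HP = T_H/(T_H − T_C) gives T_H − T_C = T_H/COP.
With T_H = 296.15 K, T_C = 296.15 × (1 − 1/7.4) = 256.13 K.
Converting, 256.13 K = -17.02°C.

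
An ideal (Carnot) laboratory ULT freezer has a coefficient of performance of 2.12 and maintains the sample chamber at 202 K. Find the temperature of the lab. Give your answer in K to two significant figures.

300 K

COP_R = T_C/(T_H − T_C) gives T_H − T_C = T_C/COP.
With T_C = 202.00 K, T_H = 202.00 × (1 + 1/2.12) = 297.28 K.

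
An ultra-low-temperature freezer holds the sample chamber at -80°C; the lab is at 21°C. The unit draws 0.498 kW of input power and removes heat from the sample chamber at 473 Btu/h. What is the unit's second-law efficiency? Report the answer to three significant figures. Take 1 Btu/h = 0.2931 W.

Converting, Q̇_C = 473.0 Btu/h = 0.1386 kW, so COP_actual = Q̇_C/Ẇ = 0.1386/0.4980 = 0.2784.
In absolute terms T_C = 193.15 K and T_H = 294.15 K, so ΔT = 101.0 K.
COP_Carnot = T_C/ΔT = 193.15/101.0 = 1.912.
η_II = COP_actual/COP_Carnot = 0.2784/1.912 = 0.1456.

0.146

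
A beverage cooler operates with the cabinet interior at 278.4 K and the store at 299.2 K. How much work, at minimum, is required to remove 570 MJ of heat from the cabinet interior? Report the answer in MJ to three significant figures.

42.6 MJ

The reservoir spacing is ΔT = 299.2 − 278.4 = 20.80 K.
The reversible limit is COP_R = T_C/ΔT = 13.38, so W_min = Q_C/COP = Q_C·ΔT/T_C.
W_min = 570.0 × 20.80/278.40 = 42.59 MJ.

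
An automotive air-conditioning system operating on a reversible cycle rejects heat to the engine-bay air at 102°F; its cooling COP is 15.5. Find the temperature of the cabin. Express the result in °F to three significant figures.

68.0 °F

For a Carnot refrigerator COP_R = T_C/(T_H − T_C), so T_C = COP·T_H/(1 + COP).
With T_H = 312.04 K, T_C = 15.5 × 312.04/16.50 = 293.13 K.
Converting, 293.13 K = 67.96°F.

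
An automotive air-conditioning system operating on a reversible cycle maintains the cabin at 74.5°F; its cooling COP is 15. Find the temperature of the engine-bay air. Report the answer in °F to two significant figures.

110 °F

COP_R = T_C/(T_H − T_C) gives T_H − T_C = T_C/COP.
With T_C = 296.76 K, T_H = 296.76 × (1 + 1/15) = 316.55 K.
Converting, 316.55 K = 110.11°F.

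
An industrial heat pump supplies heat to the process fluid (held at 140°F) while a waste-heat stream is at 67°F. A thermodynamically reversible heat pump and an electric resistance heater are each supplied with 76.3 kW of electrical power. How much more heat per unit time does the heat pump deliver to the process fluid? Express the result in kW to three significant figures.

550 kW

In absolute terms T_C = 292.59 K and T_H = 333.15 K, so ΔT = 40.56 K.
COP_Carnot = T_H/ΔT = 333.15/40.56 = 8.215.
The heat pump delivers Q̇_H = COP × Ẇ = 626.8 kW; the resistance heater delivers Ẇ = 76.30 kW.
Extra = (COP − 1)·Ẇ = 550.5 kW.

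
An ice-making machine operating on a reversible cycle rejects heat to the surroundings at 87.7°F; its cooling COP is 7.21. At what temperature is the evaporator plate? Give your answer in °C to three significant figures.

For a Carnot refrigerator COP_R = T_C/(T_H − T_C), so T_C = COP·T_H/(1 + COP).
With T_H = 304.09 K, T_C = 7.21 × 304.09/8.210 = 267.05 K.
Converting, 267.05 K = -6.10°C.

-6.10 °C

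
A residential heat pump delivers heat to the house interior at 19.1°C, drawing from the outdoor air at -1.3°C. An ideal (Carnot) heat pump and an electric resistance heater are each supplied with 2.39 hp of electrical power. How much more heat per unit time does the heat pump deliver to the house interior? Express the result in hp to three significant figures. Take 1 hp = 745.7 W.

In absolute terms T_C = 271.85 K and T_H = 292.25 K, so ΔT = 20.40 K.
COP_Carnot = T_H/ΔT = 292.25/20.40 = 14.33.
The heat pump delivers Q̇_H = COP × Ẇ = 34.24 hp; the resistance heater delivers Ẇ = 2.390 hp.
Extra = (COP − 1)·Ẇ = 31.85 hp.

31.8 hp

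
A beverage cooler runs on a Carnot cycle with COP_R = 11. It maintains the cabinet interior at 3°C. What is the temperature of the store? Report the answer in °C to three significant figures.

28.1 °C

COP_R = T_C/(T_H − T_C) gives T_H − T_C = T_C/COP.
With T_C = 276.15 K, T_H = 276.15 × (1 + 1/11) = 301.25 K.
Converting, 301.25 K = 28.10°C.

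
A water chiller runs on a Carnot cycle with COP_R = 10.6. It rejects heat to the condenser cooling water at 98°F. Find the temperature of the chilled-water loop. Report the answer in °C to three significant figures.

For a Carnot refrigerator COP_R = T_C/(T_H − T_C), so T_C = COP·T_H/(1 + COP).
With T_H = 309.82 K, T_C = 10.6 × 309.82/11.60 = 283.11 K.
Converting, 283.11 K = 9.96°C.

9.96 °C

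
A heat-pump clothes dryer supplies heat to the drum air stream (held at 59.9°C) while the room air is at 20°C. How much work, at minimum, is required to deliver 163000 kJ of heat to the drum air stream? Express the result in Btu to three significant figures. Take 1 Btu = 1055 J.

18500 Btu

In absolute terms T_C = 293.15 K and T_H = 333.05 K, so ΔT = 39.90 K.
The reversible limit is COP_HP = T_H/ΔT = 8.347, so W_min = Q_H/COP = Q_H·ΔT/T_H.
W_min = 163000 × 39.90/333.05 = 19530 kJ = 18510 Btu.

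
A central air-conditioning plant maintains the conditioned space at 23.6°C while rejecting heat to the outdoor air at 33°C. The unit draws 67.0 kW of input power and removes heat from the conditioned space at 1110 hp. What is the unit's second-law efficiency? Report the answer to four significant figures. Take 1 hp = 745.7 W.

0.3913

Converting, Q̇_C = 1110 hp = 827.7 kW, so COP_actual = Q̇_C/Ẇ = 827.7/67.00 = 12.35.
In absolute terms T_C = 296.75 K and T_H = 306.15 K, so ΔT = 9.400 K.
COP_Carnot = T_C/ΔT = 296.75/9.400 = 31.57.
η_II = COP_actual/COP_Carnot = 12.35/31.57 = 0.3913.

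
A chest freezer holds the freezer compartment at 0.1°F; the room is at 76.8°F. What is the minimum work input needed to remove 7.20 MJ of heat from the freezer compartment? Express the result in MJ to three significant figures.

1.20 MJ

In absolute terms T_C = 255.43 K and T_H = 298.04 K, so ΔT = 42.61 K.
The reversible limit is COP_R = T_C/ΔT = 5.994, so W_min = Q_C/COP = Q_C·ΔT/T_C.
W_min = 7.200 × 42.61/255.43 = 1.201 MJ.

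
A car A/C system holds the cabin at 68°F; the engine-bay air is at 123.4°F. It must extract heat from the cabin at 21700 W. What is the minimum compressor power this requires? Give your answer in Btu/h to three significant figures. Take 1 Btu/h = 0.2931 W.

In absolute terms T_C = 293.15 K and T_H = 323.93 K, so ΔT = 30.78 K.
COP_Carnot = T_C/ΔT = 293.15/30.78 = 9.525.
Ẇ_min = Q̇/COP_Carnot = 21700/9.525 = 2278 W = 7773 Btu/h.

7770 Btu/h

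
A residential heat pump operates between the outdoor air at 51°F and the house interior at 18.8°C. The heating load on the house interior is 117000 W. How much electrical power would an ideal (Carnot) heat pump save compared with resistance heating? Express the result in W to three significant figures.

In absolute terms T_C = 283.71 K and T_H = 291.95 K, so ΔT = 8.244 K.
COP_Carnot = T_H/ΔT = 291.95/8.244 = 35.41.
Resistance heating needs Ẇ_res = Q̇_H = 117000 W; the reversible heat pump needs only Ẇ_hp = Q̇_H/COP = 3304 W.
Saving = 117000 − 3304 = 113700 W.

114000 W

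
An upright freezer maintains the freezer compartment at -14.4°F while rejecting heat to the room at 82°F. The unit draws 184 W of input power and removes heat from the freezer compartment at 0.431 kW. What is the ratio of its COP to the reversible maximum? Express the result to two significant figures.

0.51

Converting, Q̇_C = 0.4310 kW = 431.0 W, so COP_actual = Q̇_C/Ẇ = 431.0/184.0 = 2.342.
In absolute terms T_C = 247.37 K and T_H = 300.93 K, so ΔT = 53.56 K.
COP_Carnot = T_C/ΔT = 247.37/53.56 = 4.619.
η_II = COP_actual/COP_Carnot = 2.342/4.619 = 0.5071.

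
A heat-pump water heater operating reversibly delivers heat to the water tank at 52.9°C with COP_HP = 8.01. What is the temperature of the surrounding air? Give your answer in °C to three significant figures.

12.2 °C

COP_HP = T_H/(T_H − T_C) gives T_H − T_C = T_H/COP.
With T_H = 326.05 K, T_C = 326.05 × (1 − 1/8.01) = 285.34 K.
Converting, 285.34 K = 12.19°C.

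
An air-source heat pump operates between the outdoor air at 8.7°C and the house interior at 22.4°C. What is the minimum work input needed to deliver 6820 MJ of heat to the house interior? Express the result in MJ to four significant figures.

In absolute terms T_C = 281.85 K and T_H = 295.55 K, so ΔT = 13.70 K.
The reversible limit is COP_HP = T_H/ΔT = 21.57, so W_min = Q_H/COP = Q_H·ΔT/T_H.
W_min = 6820 × 13.70/295.55 = 316.1 MJ.

316.1 MJ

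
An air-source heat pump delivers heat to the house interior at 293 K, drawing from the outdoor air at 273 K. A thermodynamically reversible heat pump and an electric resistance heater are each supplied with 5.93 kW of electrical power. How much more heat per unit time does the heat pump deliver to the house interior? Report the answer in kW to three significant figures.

80.9 kW

The reservoir spacing is ΔT = 293 − 273 = 20.00 K.
COP_Carnot = T_H/ΔT = 293.00/20.00 = 14.65.
The heat pump delivers Q̇_H = COP × Ẇ = 86.87 kW; the resistance heater delivers Ẇ = 5.930 kW.
Extra = (COP − 1)·Ẇ = 80.94 kW.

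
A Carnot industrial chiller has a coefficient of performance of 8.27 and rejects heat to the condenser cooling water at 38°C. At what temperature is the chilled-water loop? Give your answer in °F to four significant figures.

For a Carnot refrigerator COP_R = T_C/(T_H − T_C), so T_C = COP·T_H/(1 + COP).
With T_H = 311.15 K, T_C = 8.27 × 311.15/9.270 = 277.58 K.
Converting, 277.58 K = 39.98°F.

39.98 °F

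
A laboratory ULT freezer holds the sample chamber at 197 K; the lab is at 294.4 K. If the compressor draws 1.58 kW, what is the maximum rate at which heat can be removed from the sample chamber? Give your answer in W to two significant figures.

The reservoir spacing is ΔT = 294.4 − 197 = 97.40 K.
COP_Carnot = T_C/ΔT = 197.00/97.40 = 2.023.
Q̇_max = COP_Carnot × Ẇ = 2.023 × 1.580 kW = 3.196 kW = 3196 W.

3200 W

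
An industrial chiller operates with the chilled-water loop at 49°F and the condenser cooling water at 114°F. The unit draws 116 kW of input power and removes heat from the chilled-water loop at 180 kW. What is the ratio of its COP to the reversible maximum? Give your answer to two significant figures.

COP_actual = Q̇_C/Ẇ = 180.0/116.0 = 1.552.
In absolute terms T_C = 282.59 K and T_H = 318.71 K, so ΔT = 36.11 K.
COP_Carnot = T_C/ΔT = 282.59/36.11 = 7.826.
η_II = COP_actual/COP_Carnot = 1.552/7.826 = 0.1983.

0.20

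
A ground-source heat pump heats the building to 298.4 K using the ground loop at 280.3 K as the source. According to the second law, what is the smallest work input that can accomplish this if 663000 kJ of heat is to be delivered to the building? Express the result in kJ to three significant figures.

40200 kJ

The reservoir spacing is ΔT = 298.4 − 280.3 = 18.10 K.
The reversible limit is COP_HP = T_H/ΔT = 16.49, so W_min = Q_H/COP = Q_H·ΔT/T_H.
W_min = 663000 × 18.10/298.40 = 40220 kJ.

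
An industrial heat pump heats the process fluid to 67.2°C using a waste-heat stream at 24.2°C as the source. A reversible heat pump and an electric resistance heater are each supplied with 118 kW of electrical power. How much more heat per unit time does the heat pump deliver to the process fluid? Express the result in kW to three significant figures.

In absolute terms T_C = 297.35 K and T_H = 340.35 K, so ΔT = 43.00 K.
COP_Carnot = T_H/ΔT = 340.35/43.00 = 7.915.
The heat pump delivers Q̇_H = COP × Ẇ = 934.0 kW; the resistance heater delivers Ẇ = 118.0 kW.
Extra = (COP − 1)·Ẇ = 816.0 kW.

816 kW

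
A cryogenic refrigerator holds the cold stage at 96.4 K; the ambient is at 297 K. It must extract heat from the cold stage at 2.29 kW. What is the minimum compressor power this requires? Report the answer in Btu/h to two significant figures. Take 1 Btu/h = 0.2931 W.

The reservoir spacing is ΔT = 297 − 96.4 = 200.6 K.
COP_Carnot = T_C/ΔT = 96.40/200.6 = 0.4806.
Ẇ_min = Q̇/COP_Carnot = 2.290/0.4806 = 4.765 kW = 16260 Btu/h.

16000 Btu/h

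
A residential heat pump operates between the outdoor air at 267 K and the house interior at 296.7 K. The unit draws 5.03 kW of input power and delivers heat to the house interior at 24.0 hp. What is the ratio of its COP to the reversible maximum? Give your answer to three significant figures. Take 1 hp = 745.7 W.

0.356

Converting, Q̇_H = 24.00 hp = 17.90 kW, so COP_actual = Q̇_H/Ẇ = 17.90/5.030 = 3.558.
The reservoir spacing is ΔT = 296.7 − 267 = 29.70 K.
COP_Carnot = T_H/ΔT = 296.70/29.70 = 9.990.
η_II = COP_actual/COP_Carnot = 3.558/9.990 = 0.3562.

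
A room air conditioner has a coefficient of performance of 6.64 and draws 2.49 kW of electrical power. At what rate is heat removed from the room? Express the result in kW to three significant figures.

Q̇_C = COP × Ẇ = 6.64 × 2.490 = 16.53 kW.

16.5 kW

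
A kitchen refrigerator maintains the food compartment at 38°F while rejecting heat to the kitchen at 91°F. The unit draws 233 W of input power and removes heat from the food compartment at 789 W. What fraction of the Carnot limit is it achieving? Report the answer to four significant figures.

0.3606

COP_actual = Q̇_C/Ẇ = 789.0/233.0 = 3.386.
In absolute terms T_C = 276.48 K and T_H = 305.93 K, so ΔT = 29.44 K.
COP_Carnot = T_C/ΔT = 276.48/29.44 = 9.390.
η_II = COP_actual/COP_Carnot = 3.386/9.390 = 0.3606.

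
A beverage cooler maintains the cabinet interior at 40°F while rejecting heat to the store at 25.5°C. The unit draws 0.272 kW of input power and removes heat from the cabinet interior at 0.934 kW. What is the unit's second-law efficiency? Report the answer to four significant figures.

0.2605

COP_actual = Q̇_C/Ẇ = 0.9340/0.2720 = 3.434.
In absolute terms T_C = 277.59 K and T_H = 298.65 K, so ΔT = 21.06 K.
COP_Carnot = T_C/ΔT = 277.59/21.06 = 13.18.
η_II = COP_actual/COP_Carnot = 3.434/13.18 = 0.2605.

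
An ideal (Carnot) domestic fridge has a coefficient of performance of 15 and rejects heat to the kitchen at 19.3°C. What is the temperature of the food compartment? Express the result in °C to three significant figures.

For a Carnot refrigerator COP_R = T_C/(T_H − T_C), so T_C = COP·T_H/(1 + COP).
With T_H = 292.45 K, T_C = 15 × 292.45/16.00 = 274.17 K.
Converting, 274.17 K = 1.02°C.

1.02 °C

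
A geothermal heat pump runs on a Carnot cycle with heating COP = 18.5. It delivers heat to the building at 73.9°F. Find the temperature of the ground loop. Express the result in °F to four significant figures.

COP_HP = T_H/(T_H − T_C) gives T_H − T_C = T_H/COP.
With T_H = 296.43 K, T_C = 296.43 × (1 − 1/18.5) = 280.40 K.
Converting, 280.40 K = 45.06°F.

45.06 °F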